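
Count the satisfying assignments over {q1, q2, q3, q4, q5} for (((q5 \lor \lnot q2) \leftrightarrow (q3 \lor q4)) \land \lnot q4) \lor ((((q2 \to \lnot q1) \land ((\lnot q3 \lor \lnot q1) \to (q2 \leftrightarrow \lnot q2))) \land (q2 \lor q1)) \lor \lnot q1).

22

Initial set: {((((q5 \lor \lnot q2) \leftrightarrow (q3 \lor q4)) \land \lnot q4) \lor ((((q2 \to \lnot q1) \land ((\lnot q3 \lor \lnot q1) \to (q2 \leftrightarrow \lnot q2))) \land (q2 \lor q1)) \lor \lnot q1))}.
((((q5 \lor \lnot q2) \leftrightarrow (q3 \lor q4)) \land \lnot q4) \lor ((((q2 \to \lnot q1) \land ((\lnot q3 \lor \lnot q1) \to (q2 \leftrightarrow \lnot q2))) \land (q2 \lor q1)) \lor \lnot q1)): β-rule — branch into (((q5 \lor \lnot q2) \leftrightarrow (q3 \lor q4)) \land \lnot q4)  //  ((((q2 \to \lnot q1) \land ((\lnot q3 \lor \lnot q1) \to (q2 \leftrightarrow \lnot q2))) \land (q2 \lor q1)) \lor \lnot q1).
  branch 1 (add (((q5 \lor \lnot q2) \leftrightarrow (q3 \lor q4)) \land \lnot q4)):
    (((q5 \lor \lnot q2) \leftrightarrow (q3 \lor q4)) \land \lnot q4): α-rule — add ((q5 \lor \lnot q2) \leftrightarrow (q3 \lor q4)), \lnot q4.
    ((q5 \lor \lnot q2) \leftrightarrow (q3 \lor q4)): β-rule — branch into (q5 \lor \lnot q2), (q3 \lor q4)  //  \lnot (q5 \lor \lnot q2), \lnot (q3 \lor q4).
      branch 1.1 (add (q5 \lor \lnot q2), (q3 \lor q4)):
        (q5 \lor \lnot q2): β-rule — branch into q5  //  \lnot q2.
          branch 1.1.1 (add q5):
            (q3 \lor q4): β-rule — branch into q3  //  q4.
              branch 1.1.1.1 (add q3):
                ○ open, literals {q3=true, q4=false, q5=true}.
              branch 1.1.1.2 (add q4):
                × closes — contains both q4 and \lnot q4.
          branch 1.1.2 (add \lnot q2):
            (q3 \lor q4): β-rule — branch into q3  //  q4.
              branch 1.1.2.1 (add q3):
                ○ open, literals {q2=false, q3=true, q4=false}.
              branch 1.1.2.2 (add q4):
                × closes — contains both q4 and \lnot q4.
      branch 1.2 (add \lnot (q5 \lor \lnot q2), \lnot (q3 \lor q4)):
        \lnot (q5 \lor \lnot q2): α-rule — add \lnot q5, \lnot \lnot q2.
        \lnot (q3 \lor q4): α-rule — add \lnot q3, \lnot q4.
        ○ open, literals {q2=true, q3=false, q4=false, q5=false}.
  branch 2 (add ((((q2 \to \lnot q1) \land ((\lnot q3 \lor \lnot q1) \to (q2 \leftrightarrow \lnot q2))) \land (q2 \lor q1)) \lor \lnot q1)):
    ((((q2 \to \lnot q1) \land ((\lnot q3 \lor \lnot q1) \to (q2 \leftrightarrow \lnot q2))) \land (q2 \lor q1)) \lor \lnot q1): β-rule — branch into (((q2 \to \lnot q1) \land ((\lnot q3 \lor \lnot q1) \to (q2 \leftrightarrow \lnot q2))) \land (q2 \lor q1))  //  \lnot q1.
      branch 2.1 (add (((q2 \to \lnot q1) \land ((\lnot q3 \lor \lnot q1) \to (q2 \leftrightarrow \lnot q2))) \land (q2 \lor q1))):
        (((q2 \to \lnot q1) \land ((\lnot q3 \lor \lnot q1) \to (q2 \leftrightarrow \lnot q2))) \land (q2 \lor q1)): α-rule — add ((q2 \to \lnot q1) \land ((\lnot q3 \lor \lnot q1) \to (q2 \leftrightarrow \lnot q2))), (q2 \lor q1).
        ((q2 \to \lnot q1) \land ((\lnot q3 \lor \lnot q1) \to (q2 \leftrightarrow \lnot q2))): α-rule — add (q2 \to \lnot q1), ((\lnot q3 \lor \lnot q1) \to (q2 \leftrightarrow \lnot q2)).
        (q2 \lor q1): β-rule — branch into q2  //  q1.
          branch 2.1.1 (add q2):
            (q2 \to \lnot q1): β-rule — branch into \lnot q2  //  \lnot q1.
              branch 2.1.1.1 (add \lnot q2):
                × closes — contains both q2 and \lnot q2.
              branch 2.1.1.2 (add \lnot q1):
                ((\lnot q3 \lor \lnot q1) \to (q2 \leftrightarrow \lnot q2)): β-rule — branch into \lnot (\lnot q3 \lor \lnot q1)  //  (q2 \leftrightarrow \lnot q2).
                  branch 2.1.1.2.1 (add \lnot (\lnot q3 \lor \lnot q1)):
                    \lnot (\lnot q3 \lor \lnot q1): α-rule — add \lnot \lnot q3, \lnot \lnot q1.
                    × closes — contains both q1 and \lnot q1.
                  branch 2.1.1.2.2 (add (q2 \leftrightarrow \lnot q2)):
                    (q2 \leftrightarrow \lnot q2): β-rule — branch into q2, \lnot q2  //  \lnot q2, \lnot \lnot q2.
                      branch 2.1.1.2.2.1 (add q2, \lnot q2):
                        × closes — contains both q2 and \lnot q2.
                      branch 2.1.1.2.2.2 (add \lnot q2, \lnot \lnot q2):
                        × closes — contains both q2 and \lnot q2.
          branch 2.1.2 (add q1):
            (q2 \to \lnot q1): β-rule — branch into \lnot q2  //  \lnot q1.
              branch 2.1.2.1 (add \lnot q2):
                ((\lnot q3 \lor \lnot q1) \to (q2 \leftrightarrow \lnot q2)): β-rule — branch into \lnot (\lnot q3 \lor \lnot q1)  //  (q2 \leftrightarrow \lnot q2).
                  branch 2.1.2.1.1 (add \lnot (\lnot q3 \lor \lnot q1)):
                    \lnot (\lnot q3 \lor \lnot q1): α-rule — add \lnot \lnot q3, \lnot \lnot q1.
                    ○ open, literals {q1=true, q2=false, q3=true}.
                  branch 2.1.2.1.2 (add (q2 \leftrightarrow \lnot q2)):
                    (q2 \leftrightarrow \lnot q2): β-rule — branch into q2, \lnot q2  //  \lnot q2, \lnot \lnot q2.
                      branch 2.1.2.1.2.1 (add q2, \lnot q2):
                        × closes — contains both q2 and \lnot q2.
                      branch 2.1.2.1.2.2 (add \lnot q2, \lnot \lnot q2):
                        × closes — contains both q2 and \lnot q2.
              branch 2.1.2.2 (add \lnot q1):
                × closes — contains both q1 and \lnot q1.
      branch 2.2 (add \lnot q1):
        ○ open, literals {q1=false}.
9 branches closed, 5 open.
Each open branch fixes some atoms; the unmentioned ones are free. Counting distinct full assignments: branch {q3=true, q4=false, q5=true} (q1, q2) contributes 4 new; branch {q2=false, q3=true, q4=false} (q1, q5) contributes 2 new; branch {q2=true, q3=false, q4=false, q5=false} (q1) contributes 2 new; branch {q1=true, q2=false, q3=true} (q4, q5) contributes 2 new; branch {q1=false} (q2, q3, q4, q5) contributes 12 new. Total: 22.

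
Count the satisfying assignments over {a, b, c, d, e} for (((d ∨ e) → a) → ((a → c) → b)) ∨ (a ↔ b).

28

Initial set: {((((d ∨ e) → a) → ((a → c) → b)) ∨ (a ↔ b))}.
((((d ∨ e) → a) → ((a → c) → b)) ∨ (a ↔ b)): β-rule — branch into (((d ∨ e) → a) → ((a → c) → b))  //  (a ↔ b).
  branch 1 (add (((d ∨ e) → a) → ((a → c) → b))):
    (((d ∨ e) → a) → ((a → c) → b)): β-rule — branch into ¬((d ∨ e) → a)  //  ((a → c) → b).
      branch 1.1 (add ¬((d ∨ e) → a)):
        ¬((d ∨ e) → a): α-rule — add (d ∨ e), ¬a.
        (d ∨ e): β-rule — branch into d  //  e.
          branch 1.1.1 (add d):
            ○ open, literals {a=F, d=T}.
          branch 1.1.2 (add e):
            ○ open, literals {a=F, e=T}.
      branch 1.2 (add ((a → c) → b)):
        ((a → c) → b): β-rule — branch into ¬(a → c)  //  b.
          branch 1.2.1 (add ¬(a → c)):
            ¬(a → c): α-rule — add a, ¬c.
            ○ open, literals {a=T, c=F}.
          branch 1.2.2 (add b):
            ○ open, literals {b=T}.
  branch 2 (add (a ↔ b)):
    (a ↔ b): β-rule — branch into a, b  //  ¬a, ¬b.
      branch 2.1 (add a, b):
        ○ open, literals {a=T, b=T}.
      branch 2.2 (add ¬a, ¬b):
        ○ open, literals {a=F, b=F}.
0 branches closed, 6 open.
Each open branch fixes some atoms; the unmentioned ones are free. Counting distinct full assignments: branch {a=F, d=T} (b, c, e) contributes 8 new; branch {a=F, e=T} (b, c, d) contributes 4 new; branch {a=T, c=F} (b, d, e) contributes 8 new; branch {b=T} (a, c, d, e) contributes 6 new; branch {a=T, b=T} (c, d, e) contributes 0 new; branch {a=F, b=F} (c, d, e) contributes 2 new. Total: 28.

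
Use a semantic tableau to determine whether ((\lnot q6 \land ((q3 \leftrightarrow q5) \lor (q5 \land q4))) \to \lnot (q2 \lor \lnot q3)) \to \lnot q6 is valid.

Not valid

Assume the negation and expand:
Initial set: {\lnot (((\lnot q6 \land ((q3 \leftrightarrow q5) \lor (q5 \land q4))) \to \lnot (q2 \lor \lnot q3)) \to \lnot q6)}.
\lnot (((\lnot q6 \land ((q3 \leftrightarrow q5) \lor (q5 \land q4))) \to \lnot (q2 \lor \lnot q3)) \to \lnot q6): α-rule — add ((\lnot q6 \land ((q3 \leftrightarrow q5) \lor (q5 \land q4))) \to \lnot (q2 \lor \lnot q3)), \lnot \lnot q6.
((\lnot q6 \land ((q3 \leftrightarrow q5) \lor (q5 \land q4))) \to \lnot (q2 \lor \lnot q3)): β-rule — branch into \lnot (\lnot q6 \land ((q3 \leftrightarrow q5) \lor (q5 \land q4)))  //  \lnot (q2 \lor \lnot q3).
  branch 1 (add \lnot (\lnot q6 \land ((q3 \leftrightarrow q5) \lor (q5 \land q4)))):
    \lnot (\lnot q6 \land ((q3 \leftrightarrow q5) \lor (q5 \land q4))): β-rule — branch into \lnot \lnot q6  //  \lnot ((q3 \leftrightarrow q5) \lor (q5 \land q4)).
      branch 1.1 (add \lnot \lnot q6):
        ○ open, literals {q6=1}.
      branch 1.2 (add \lnot ((q3 \leftrightarrow q5) \lor (q5 \land q4))):
        \lnot ((q3 \leftrightarrow q5) \lor (q5 \land q4)): α-rule — add \lnot (q3 \leftrightarrow q5), \lnot (q5 \land q4).
        \lnot (q3 \leftrightarrow q5): β-rule — branch into q3, \lnot q5  //  \lnot q3, q5.
          branch 1.2.1 (add q3, \lnot q5):
            \lnot (q5 \land q4): β-rule — branch into \lnot q5  //  \lnot q4.
              branch 1.2.1.1 (add \lnot q5):
                ○ open, literals {q3=1, q5=0, q6=1}.
              branch 1.2.1.2 (add \lnot q4):
                ○ open, literals {q3=1, q4=0, q5=0, q6=1}.
          branch 1.2.2 (add \lnot q3, q5):
            \lnot (q5 \land q4): β-rule — branch into \lnot q5  //  \lnot q4.
              branch 1.2.2.1 (add \lnot q5):
                × closes — contains both q5 and \lnot q5.
              branch 1.2.2.2 (add \lnot q4):
                ○ open, literals {q3=0, q4=0, q5=1, q6=1}.
  branch 2 (add \lnot (q2 \lor \lnot q3)):
    \lnot (q2 \lor \lnot q3): α-rule — add \lnot q2, \lnot \lnot q3.
    ○ open, literals {q2=0, q3=1, q6=1}.
1 branch closed, 5 open.
An open branch gives a countermodel: q6=1 (unmentioned atoms arbitrary); under it the original formula is false.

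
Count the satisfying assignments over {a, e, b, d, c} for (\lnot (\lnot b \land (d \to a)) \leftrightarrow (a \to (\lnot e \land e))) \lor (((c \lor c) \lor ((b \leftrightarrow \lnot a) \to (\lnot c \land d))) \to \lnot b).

Initial set: {T ((\lnot (\lnot b \land (d \to a)) \leftrightarrow (a \to (\lnot e \land e))) \lor (((c \lor c) \lor ((b \leftrightarrow \lnot a) \to (\lnot c \land d))) \to \lnot b))}.
T ((\lnot (\lnot b \land (d \to a)) \leftrightarrow (a \to (\lnot e \land e))) \lor (((c \lor c) \lor ((b \leftrightarrow \lnot a) \to (\lnot c \land d))) \to \lnot b)): β-rule — branch into T (\lnot (\lnot b \land (d \to a)) \leftrightarrow (a \to (\lnot e \land e)))  //  T (((c \lor c) \lor ((b \leftrightarrow \lnot a) \to (\lnot c \land d))) \to \lnot b).
  branch 1 (add T (\lnot (\lnot b \land (d \to a)) \leftrightarrow (a \to (\lnot e \land e)))):
    T (\lnot (\lnot b \land (d \to a)) \leftrightarrow (a \to (\lnot e \land e))): β-rule — branch into T \lnot (\lnot b \land (d \to a)), T (a \to (\lnot e \land e))  //  F \lnot (\lnot b \land (d \to a)), F (a \to (\lnot e \land e)).
      branch 1.1 (add T \lnot (\lnot b \land (d \to a)), T (a \to (\lnot e \land e))):
        T \lnot (\lnot b \land (d \to a)): β-rule — branch into F \lnot b  //  F (d \to a).
          branch 1.1.1 (add F \lnot b):
            T (a \to (\lnot e \land e)): β-rule — branch into F a  //  T (\lnot e \land e).
              branch 1.1.1.1 (add F a):
                ○ open, literals {a=false, b=true}.
              branch 1.1.1.2 (add T (\lnot e \land e)):
                T (\lnot e \land e): α-rule — add T \lnot e, T e.
                × closes — contains both e and \lnot e.
          branch 1.1.2 (add F (d \to a)):
            F (d \to a): α-rule — add T d, F a.
            T (a \to (\lnot e \land e)): β-rule — branch into F a  //  T (\lnot e \land e).
              branch 1.1.2.1 (add F a):
                ○ open, literals {a=false, d=true}.
              branch 1.1.2.2 (add T (\lnot e \land e)):
                T (\lnot e \land e): α-rule — add T \lnot e, T e.
                × closes — contains both e and \lnot e.
      branch 1.2 (add F \lnot (\lnot b \land (d \to a)), F (a \to (\lnot e \land e))):
        F \lnot (\lnot b \land (d \to a)): α-rule — add T \lnot b, T (d \to a).
        F (a \to (\lnot e \land e)): α-rule — add T a, F (\lnot e \land e).
        T (d \to a): β-rule — branch into F d  //  T a.
          branch 1.2.1 (add F d):
            F (\lnot e \land e): β-rule — branch into F \lnot e  //  F e.
              branch 1.2.1.1 (add F \lnot e):
                ○ open, literals {a=true, b=false, d=false, e=true}.
              branch 1.2.1.2 (add F e):
                ○ open, literals {a=true, b=false, d=false, e=false}.
          branch 1.2.2 (add T a):
            F (\lnot e \land e): β-rule — branch into F \lnot e  //  F e.
              branch 1.2.2.1 (add F \lnot e):
                ○ open, literals {a=true, b=false, e=true}.
              branch 1.2.2.2 (add F e):
                ○ open, literals {a=true, b=false, e=false}.
  branch 2 (add T (((c \lor c) \lor ((b \leftrightarrow \lnot a) \to (\lnot c \land d))) \to \lnot b)):
    T (((c \lor c) \lor ((b \leftrightarrow \lnot a) \to (\lnot c \land d))) \to \lnot b): β-rule — branch into F ((c \lor c) \lor ((b \leftrightarrow \lnot a) \to (\lnot c \land d)))  //  T \lnot b.
      branch 2.1 (add F ((c \lor c) \lor ((b \leftrightarrow \lnot a) \to (\lnot c \land d)))):
        F ((c \lor c) \lor ((b \leftrightarrow \lnot a) \to (\lnot c \land d))): α-rule — add F (c \lor c), F ((b \leftrightarrow \lnot a) \to (\lnot c \land d)).
        F (c \lor c): α-rule — add F c, F c.
        F ((b \leftrightarrow \lnot a) \to (\lnot c \land d)): α-rule — add T (b \leftrightarrow \lnot a), F (\lnot c \land d).
        T (b \leftrightarrow \lnot a): β-rule — branch into T b, T \lnot a  //  F b, F \lnot a.
          branch 2.1.1 (add T b, T \lnot a):
            F (\lnot c \land d): β-rule — branch into F \lnot c  //  F d.
              branch 2.1.1.1 (add F \lnot c):
                × closes — contains both c and \lnot c.
              branch 2.1.1.2 (add F d):
                ○ open, literals {a=false, b=true, c=false, d=false}.
          branch 2.1.2 (add F b, F \lnot a):
            F (\lnot c \land d): β-rule — branch into F \lnot c  //  F d.
              branch 2.1.2.1 (add F \lnot c):
                × closes — contains both c and \lnot c.
              branch 2.1.2.2 (add F d):
                ○ open, literals {a=true, b=false, c=false, d=false}.
      branch 2.2 (add T \lnot b):
        ○ open, literals {b=false}.
4 branches closed, 9 open.
Each open branch fixes some atoms; the unmentioned ones are free. Counting distinct full assignments: branch {a=false, b=true} (e, d, c) contributes 8 new; branch {a=false, d=true} (e, b, c) contributes 4 new; branch {a=true, b=false, d=false, e=true} (c) contributes 2 new; branch {a=true, b=false, d=false, e=false} (c) contributes 2 new; branch {a=true, b=false, e=true} (d, c) contributes 2 new; branch {a=true, b=false, e=false} (d, c) contributes 2 new; branch {a=false, b=true, c=false, d=false} (e) contributes 0 new; branch {a=true, b=false, c=false, d=false} (e) contributes 0 new; branch {b=false} (a, e, d, c) contributes 4 new. Total: 24.

24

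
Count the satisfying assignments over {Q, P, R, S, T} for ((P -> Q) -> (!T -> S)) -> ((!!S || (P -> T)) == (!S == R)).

19

Initial set: {(((P -> Q) -> (!T -> S)) -> ((!!S || (P -> T)) == (!S == R)))}.
(((P -> Q) -> (!T -> S)) -> ((!!S || (P -> T)) == (!S == R))): β-rule — branch into !((P -> Q) -> (!T -> S))  //  ((!!S || (P -> T)) == (!S == R)).
  branch 1 (add !((P -> Q) -> (!T -> S))):
    !((P -> Q) -> (!T -> S)): α-rule — add (P -> Q), !(!T -> S).
    !(!T -> S): α-rule — add !T, !S.
    (P -> Q): β-rule — branch into !P  //  Q.
      branch 1.1 (add !P):
        ○ open, literals {P=false, S=false, T=false}.
      branch 1.2 (add Q):
        ○ open, literals {Q=true, S=false, T=false}.
  branch 2 (add ((!!S || (P -> T)) == (!S == R))):
    ((!!S || (P -> T)) == (!S == R)): β-rule — branch into (!!S || (P -> T)), (!S == R)  //  !(!!S || (P -> T)), !(!S == R).
      branch 2.1 (add (!!S || (P -> T)), (!S == R)):
        (!!S || (P -> T)): β-rule — branch into !!S  //  (P -> T).
          branch 2.1.1 (add !!S):
            !!S: drop double negation, giving S.
            (!S == R): β-rule — branch into !S, R  //  !!S, !R.
              branch 2.1.1.1 (add !S, R):
                × closes — contains both S and !S.
              branch 2.1.1.2 (add !!S, !R):
                ○ open, literals {R=false, S=true}.
          branch 2.1.2 (add (P -> T)):
            (!S == R): β-rule — branch into !S, R  //  !!S, !R.
              branch 2.1.2.1 (add !S, R):
                (P -> T): β-rule — branch into !P  //  T.
                  branch 2.1.2.1.1 (add !P):
                    ○ open, literals {P=false, R=true, S=false}.
                  branch 2.1.2.1.2 (add T):
                    ○ open, literals {R=true, S=false, T=true}.
              branch 2.1.2.2 (add !!S, !R):
                (P -> T): β-rule — branch into !P  //  T.
                  branch 2.1.2.2.1 (add !P):
                    ○ open, literals {P=false, R=false, S=true}.
                  branch 2.1.2.2.2 (add T):
                    ○ open, literals {R=false, S=true, T=true}.
      branch 2.2 (add !(!!S || (P -> T)), !(!S == R)):
        !(!!S || (P -> T)): α-rule — add !!!S, !(P -> T).
        !!!S: drop double negation, giving !S.
        !(P -> T): α-rule — add P, !T.
        !(!S == R): β-rule — branch into !S, !R  //  !!S, R.
          branch 2.2.1 (add !S, !R):
            ○ open, literals {P=true, R=false, S=false, T=false}.
          branch 2.2.2 (add !!S, R):
            × closes — contains both S and !S.
2 branches closed, 8 open.
Each open branch fixes some atoms; the unmentioned ones are free. Counting distinct full assignments: branch {P=false, S=false, T=false} (Q, R) contributes 4 new; branch {Q=true, S=false, T=false} (P, R) contributes 2 new; branch {R=false, S=true} (Q, P, T) contributes 8 new; branch {P=false, R=true, S=false} (Q, T) contributes 2 new; branch {R=true, S=false, T=true} (Q, P) contributes 2 new; branch {P=false, R=false, S=true} (Q, T) contributes 0 new; branch {R=false, S=true, T=true} (Q, P) contributes 0 new; branch {P=true, R=false, S=false, T=false} (Q) contributes 1 new. Total: 19.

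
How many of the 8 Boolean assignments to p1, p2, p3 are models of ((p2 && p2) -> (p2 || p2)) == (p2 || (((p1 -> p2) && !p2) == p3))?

Initial set: {T (((p2 && p2) -> (p2 || p2)) == (p2 || (((p1 -> p2) && !p2) == p3)))}.
T (((p2 && p2) -> (p2 || p2)) == (p2 || (((p1 -> p2) && !p2) == p3))): β-rule — branch into T ((p2 && p2) -> (p2 || p2)), T (p2 || (((p1 -> p2) && !p2) == p3))  //  F ((p2 && p2) -> (p2 || p2)), F (p2 || (((p1 -> p2) && !p2) == p3)).
  branch 1 (add T ((p2 && p2) -> (p2 || p2)), T (p2 || (((p1 -> p2) && !p2) == p3))):
    T ((p2 && p2) -> (p2 || p2)): β-rule — branch into F (p2 && p2)  //  T (p2 || p2).
      branch 1.1 (add F (p2 && p2)):
        T (p2 || (((p1 -> p2) && !p2) == p3)): β-rule — branch into T p2  //  T (((p1 -> p2) && !p2) == p3).
          branch 1.1.1 (add T p2):
            F (p2 && p2): β-rule — branch into F p2  //  F p2.
              branch 1.1.1.1 (add F p2):
                × closes — contains both p2 and !p2.
              branch 1.1.1.2 (add F p2):
                × closes — contains both p2 and !p2.
          branch 1.1.2 (add T (((p1 -> p2) && !p2) == p3)):
            F (p2 && p2): β-rule — branch into F p2  //  F p2.
              branch 1.1.2.1 (add F p2):
                T (((p1 -> p2) && !p2) == p3): β-rule — branch into T ((p1 -> p2) && !p2), T p3  //  F ((p1 -> p2) && !p2), F p3.
                  branch 1.1.2.1.1 (add T ((p1 -> p2) && !p2), T p3):
                    T ((p1 -> p2) && !p2): α-rule — add T (p1 -> p2), T !p2.
                    T (p1 -> p2): β-rule — branch into F p1  //  T p2.
                      branch 1.1.2.1.1.1 (add F p1):
                        ○ open, literals {p1=false, p2=false, p3=true}.
                      branch 1.1.2.1.1.2 (add T p2):
                        × closes — contains both p2 and !p2.
                  branch 1.1.2.1.2 (add F ((p1 -> p2) && !p2), F p3):
                    F ((p1 -> p2) && !p2): β-rule — branch into F (p1 -> p2)  //  F !p2.
                      branch 1.1.2.1.2.1 (add F (p1 -> p2)):
                        F (p1 -> p2): α-rule — add T p1, F p2.
                        ○ open, literals {p1=true, p2=false, p3=false}.
                      branch 1.1.2.1.2.2 (add F !p2):
                        × closes — contains both p2 and !p2.
              branch 1.1.2.2 (add F p2):
                T (((p1 -> p2) && !p2) == p3): β-rule — branch into T ((p1 -> p2) && !p2), T p3  //  F ((p1 -> p2) && !p2), F p3.
                  branch 1.1.2.2.1 (add T ((p1 -> p2) && !p2), T p3):
                    T ((p1 -> p2) && !p2): α-rule — add T (p1 -> p2), T !p2.
                    T (p1 -> p2): β-rule — branch into F p1  //  T p2.
                      branch 1.1.2.2.1.1 (add F p1):
                        ○ open, literals {p1=false, p2=false, p3=true}.
                      branch 1.1.2.2.1.2 (add T p2):
                        × closes — contains both p2 and !p2.
                  branch 1.1.2.2.2 (add F ((p1 -> p2) && !p2), F p3):
                    F ((p1 -> p2) && !p2): β-rule — branch into F (p1 -> p2)  //  F !p2.
                      branch 1.1.2.2.2.1 (add F (p1 -> p2)):
                        F (p1 -> p2): α-rule — add T p1, F p2.
                        ○ open, literals {p1=true, p2=false, p3=false}.
                      branch 1.1.2.2.2.2 (add F !p2):
                        × closes — contains both p2 and !p2.
      branch 1.2 (add T (p2 || p2)):
        T (p2 || (((p1 -> p2) && !p2) == p3)): β-rule — branch into T p2  //  T (((p1 -> p2) && !p2) == p3).
          branch 1.2.1 (add T p2):
            T (p2 || p2): β-rule — branch into T p2  //  T p2.
              branch 1.2.1.1 (add T p2):
                ○ open, literals {p2=true}.
              branch 1.2.1.2 (add T p2):
                ○ open, literals {p2=true}.
          branch 1.2.2 (add T (((p1 -> p2) && !p2) == p3)):
            T (p2 || p2): β-rule — branch into T p2  //  T p2.
              branch 1.2.2.1 (add T p2):
                T (((p1 -> p2) && !p2) == p3): β-rule — branch into T ((p1 -> p2) && !p2), T p3  //  F ((p1 -> p2) && !p2), F p3.
                  branch 1.2.2.1.1 (add T ((p1 -> p2) && !p2), T p3):
                    T ((p1 -> p2) && !p2): α-rule — add T (p1 -> p2), T !p2.
                    × closes — contains both p2 and !p2.
                  branch 1.2.2.1.2 (add F ((p1 -> p2) && !p2), F p3):
                    F ((p1 -> p2) && !p2): β-rule — branch into F (p1 -> p2)  //  F !p2.
                      branch 1.2.2.1.2.1 (add F (p1 -> p2)):
                        F (p1 -> p2): α-rule — add T p1, F p2.
                        × closes — contains both p2 and !p2.
                      branch 1.2.2.1.2.2 (add F !p2):
                        ○ open, literals {p2=true, p3=false}.
              branch 1.2.2.2 (add T p2):
                T (((p1 -> p2) && !p2) == p3): β-rule — branch into T ((p1 -> p2) && !p2), T p3  //  F ((p1 -> p2) && !p2), F p3.
                  branch 1.2.2.2.1 (add T ((p1 -> p2) && !p2), T p3):
                    T ((p1 -> p2) && !p2): α-rule — add T (p1 -> p2), T !p2.
                    × closes — contains both p2 and !p2.
                  branch 1.2.2.2.2 (add F ((p1 -> p2) && !p2), F p3):
                    F ((p1 -> p2) && !p2): β-rule — branch into F (p1 -> p2)  //  F !p2.
                      branch 1.2.2.2.2.1 (add F (p1 -> p2)):
                        F (p1 -> p2): α-rule — add T p1, F p2.
                        × closes — contains both p2 and !p2.
                      branch 1.2.2.2.2.2 (add F !p2):
                        ○ open, literals {p2=true, p3=false}.
  branch 2 (add F ((p2 && p2) -> (p2 || p2)), F (p2 || (((p1 -> p2) && !p2) == p3))):
    F ((p2 && p2) -> (p2 || p2)): α-rule — add T (p2 && p2), F (p2 || p2).
    F (p2 || (((p1 -> p2) && !p2) == p3)): α-rule — add F p2, F (((p1 -> p2) && !p2) == p3).
    T (p2 && p2): α-rule — add T p2, T p2.
    × closes — contains both p2 and !p2.
11 branches closed, 8 open.
Each open branch fixes some atoms; the unmentioned ones are free. Counting distinct full assignments: branch {p1=false, p2=false, p3=true} (none free) contributes 1 new; branch {p1=true, p2=false, p3=false} (none free) contributes 1 new; branch {p1=false, p2=false, p3=true} (none free) contributes 0 new; branch {p1=true, p2=false, p3=false} (none free) contributes 0 new; branch {p2=true} (p1, p3) contributes 4 new; branch {p2=true} (p1, p3) contributes 0 new; branch {p2=true, p3=false} (p1) contributes 0 new; branch {p2=true, p3=false} (p1) contributes 0 new. Total: 6.

6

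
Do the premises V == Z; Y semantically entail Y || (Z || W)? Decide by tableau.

Initial set: {(V == Z); Y; !(Y || (Z || W))}.
!(Y || (Z || W)): α-rule — add !Y, !(Z || W).
× closes — contains both Y and !Y.
All 1 branch closes.
Every branch closed, so the premises entail the conclusion.

Yes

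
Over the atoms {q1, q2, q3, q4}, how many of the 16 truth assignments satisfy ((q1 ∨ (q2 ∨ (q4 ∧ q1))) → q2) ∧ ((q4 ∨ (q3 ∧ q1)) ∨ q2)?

Initial set: {T (((q1 ∨ (q2 ∨ (q4 ∧ q1))) → q2) ∧ ((q4 ∨ (q3 ∧ q1)) ∨ q2))}.
T (((q1 ∨ (q2 ∨ (q4 ∧ q1))) → q2) ∧ ((q4 ∨ (q3 ∧ q1)) ∨ q2)): α-rule — add T ((q1 ∨ (q2 ∨ (q4 ∧ q1))) → q2), T ((q4 ∨ (q3 ∧ q1)) ∨ q2).
T ((q1 ∨ (q2 ∨ (q4 ∧ q1))) → q2): β-rule — branch into F (q1 ∨ (q2 ∨ (q4 ∧ q1)))  //  T q2.
  branch 1 (add F (q1 ∨ (q2 ∨ (q4 ∧ q1)))):
    F (q1 ∨ (q2 ∨ (q4 ∧ q1))): α-rule — add F q1, F (q2 ∨ (q4 ∧ q1)).
    F (q2 ∨ (q4 ∧ q1)): α-rule — add F q2, F (q4 ∧ q1).
    T ((q4 ∨ (q3 ∧ q1)) ∨ q2): β-rule — branch into T (q4 ∨ (q3 ∧ q1))  //  T q2.
      branch 1.1 (add T (q4 ∨ (q3 ∧ q1))):
        F (q4 ∧ q1): β-rule — branch into F q4  //  F q1.
          branch 1.1.1 (add F q4):
            T (q4 ∨ (q3 ∧ q1)): β-rule — branch into T q4  //  T (q3 ∧ q1).
              branch 1.1.1.1 (add T q4):
                × closes — contains both q4 and ¬q4.
              branch 1.1.1.2 (add T (q3 ∧ q1)):
                T (q3 ∧ q1): α-rule — add T q3, T q1.
                × closes — contains both q1 and ¬q1.
          branch 1.1.2 (add F q1):
            T (q4 ∨ (q3 ∧ q1)): β-rule — branch into T q4  //  T (q3 ∧ q1).
              branch 1.1.2.1 (add T q4):
                ○ open, literals {q1=false, q2=false, q4=true}.
              branch 1.1.2.2 (add T (q3 ∧ q1)):
                T (q3 ∧ q1): α-rule — add T q3, T q1.
                × closes — contains both q1 and ¬q1.
      branch 1.2 (add T q2):
        × closes — contains both q2 and ¬q2.
  branch 2 (add T q2):
    T ((q4 ∨ (q3 ∧ q1)) ∨ q2): β-rule — branch into T (q4 ∨ (q3 ∧ q1))  //  T q2.
      branch 2.1 (add T (q4 ∨ (q3 ∧ q1))):
        T (q4 ∨ (q3 ∧ q1)): β-rule — branch into T q4  //  T (q3 ∧ q1).
          branch 2.1.1 (add T q4):
            ○ open, literals {q2=true, q4=true}.
          branch 2.1.2 (add T (q3 ∧ q1)):
            T (q3 ∧ q1): α-rule — add T q3, T q1.
            ○ open, literals {q1=true, q2=true, q3=true}.
      branch 2.2 (add T q2):
        ○ open, literals {q2=true}.
4 branches closed, 4 open.
Each open branch fixes some atoms; the unmentioned ones are free. Counting distinct full assignments: branch {q1=false, q2=false, q4=true} (q3) contributes 2 new; branch {q2=true, q4=true} (q1, q3) contributes 4 new; branch {q1=true, q2=true, q3=true} (q4) contributes 1 new; branch {q2=true} (q1, q3, q4) contributes 3 new. Total: 10.

10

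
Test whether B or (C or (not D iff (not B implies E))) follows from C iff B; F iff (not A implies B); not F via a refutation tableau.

No

Initial set: {(C iff B); (F iff (not A implies B)); not F; not (B or (C or (not D iff (not B implies E))))}.
not (B or (C or (not D iff (not B implies E)))): α-rule — add not B, not (C or (not D iff (not B implies E))).
not (C or (not D iff (not B implies E))): α-rule — add not C, not (not D iff (not B implies E)).
(C iff B): β-rule — branch into C, B  //  not C, not B.
  branch 1 (add C, B):
    × closes — contains both C and not C.
  branch 2 (add not C, not B):
    (F iff (not A implies B)): β-rule — branch into F, (not A implies B)  //  not F, not (not A implies B).
      branch 2.1 (add F, (not A implies B)):
        × closes — contains both F and not F.
      branch 2.2 (add not F, not (not A implies B)):
        not (not A implies B): α-rule — add not A, not B.
        not (not D iff (not B implies E)): β-rule — branch into not D, not (not B implies E)  //  not not D, (not B implies E).
          branch 2.2.1 (add not D, not (not B implies E)):
            not (not B implies E): α-rule — add not B, not E.
            ○ open, literals {A=false, B=false, C=false, D=false, E=false, F=false}.
          branch 2.2.2 (add not not D, (not B implies E)):
            (not B implies E): β-rule — branch into not not B  //  E.
              branch 2.2.2.1 (add not not B):
                × closes — contains both B and not B.
              branch 2.2.2.2 (add E):
                ○ open, literals {A=false, B=false, C=false, D=true, E=true, F=false}.
3 branches closed, 2 open.
An open branch gives a countermodel: A=false, B=false, C=false, D=false, E=false, F=false (unmentioned atoms arbitrary); the premises hold there but the conclusion fails.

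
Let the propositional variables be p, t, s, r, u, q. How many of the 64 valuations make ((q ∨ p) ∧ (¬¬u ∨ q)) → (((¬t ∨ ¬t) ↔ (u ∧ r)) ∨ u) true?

Initial set: {(((q ∨ p) ∧ (¬¬u ∨ q)) → (((¬t ∨ ¬t) ↔ (u ∧ r)) ∨ u))}.
(((q ∨ p) ∧ (¬¬u ∨ q)) → (((¬t ∨ ¬t) ↔ (u ∧ r)) ∨ u)): β-rule — branch into ¬((q ∨ p) ∧ (¬¬u ∨ q))  //  (((¬t ∨ ¬t) ↔ (u ∧ r)) ∨ u).
  branch 1 (add ¬((q ∨ p) ∧ (¬¬u ∨ q))):
    ¬((q ∨ p) ∧ (¬¬u ∨ q)): β-rule — branch into ¬(q ∨ p)  //  ¬(¬¬u ∨ q).
      branch 1.1 (add ¬(q ∨ p)):
        ¬(q ∨ p): α-rule — add ¬q, ¬p.
        ○ open, literals {p=0, q=0}.
      branch 1.2 (add ¬(¬¬u ∨ q)):
        ¬(¬¬u ∨ q): α-rule — add ¬¬¬u, ¬q.
        ¬¬¬u: drop double negation, giving ¬u.
        ○ open, literals {q=0, u=0}.
  branch 2 (add (((¬t ∨ ¬t) ↔ (u ∧ r)) ∨ u)):
    (((¬t ∨ ¬t) ↔ (u ∧ r)) ∨ u): β-rule — branch into ((¬t ∨ ¬t) ↔ (u ∧ r))  //  u.
      branch 2.1 (add ((¬t ∨ ¬t) ↔ (u ∧ r))):
        ((¬t ∨ ¬t) ↔ (u ∧ r)): β-rule — branch into (¬t ∨ ¬t), (u ∧ r)  //  ¬(¬t ∨ ¬t), ¬(u ∧ r).
          branch 2.1.1 (add (¬t ∨ ¬t), (u ∧ r)):
            (u ∧ r): α-rule — add u, r.
            (¬t ∨ ¬t): β-rule — branch into ¬t  //  ¬t.
              branch 2.1.1.1 (add ¬t):
                ○ open, literals {r=1, t=0, u=1}.
              branch 2.1.1.2 (add ¬t):
                ○ open, literals {r=1, t=0, u=1}.
          branch 2.1.2 (add ¬(¬t ∨ ¬t), ¬(u ∧ r)):
            ¬(¬t ∨ ¬t): α-rule — add ¬¬t, ¬¬t.
            ¬(u ∧ r): β-rule — branch into ¬u  //  ¬r.
              branch 2.1.2.1 (add ¬u):
                ○ open, literals {t=1, u=0}.
              branch 2.1.2.2 (add ¬r):
                ○ open, literals {r=0, t=1}.
      branch 2.2 (add u):
        ○ open, literals {u=1}.
0 branches closed, 7 open.
Each open branch fixes some atoms; the unmentioned ones are free. Counting distinct full assignments: branch {p=0, q=0} (t, s, r, u) contributes 16 new; branch {q=0, u=0} (p, t, s, r) contributes 8 new; branch {r=1, t=0, u=1} (p, s, q) contributes 6 new; branch {r=1, t=0, u=1} (p, s, q) contributes 0 new; branch {t=1, u=0} (p, s, r, q) contributes 8 new; branch {r=0, t=1} (p, s, u, q) contributes 6 new; branch {u=1} (p, t, s, r, q) contributes 12 new. Total: 56.

56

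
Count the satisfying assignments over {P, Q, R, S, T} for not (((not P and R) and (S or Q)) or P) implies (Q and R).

22

Initial set: {T (not (((not P and R) and (S or Q)) or P) implies (Q and R))}.
T (not (((not P and R) and (S or Q)) or P) implies (Q and R)): β-rule — branch into F not (((not P and R) and (S or Q)) or P)  //  T (Q and R).
  branch 1 (add F not (((not P and R) and (S or Q)) or P)):
    F not (((not P and R) and (S or Q)) or P): β-rule — branch into T ((not P and R) and (S or Q))  //  T P.
      branch 1.1 (add T ((not P and R) and (S or Q))):
        T ((not P and R) and (S or Q)): α-rule — add T (not P and R), T (S or Q).
        T (not P and R): α-rule — add T not P, T R.
        T (S or Q): β-rule — branch into T S  //  T Q.
          branch 1.1.1 (add T S):
            ○ open, literals {P=false, R=true, S=true}.
          branch 1.1.2 (add T Q):
            ○ open, literals {P=false, Q=true, R=true}.
      branch 1.2 (add T P):
        ○ open, literals {P=true}.
  branch 2 (add T (Q and R)):
    T (Q and R): α-rule — add T Q, T R.
    ○ open, literals {Q=true, R=true}.
0 branches closed, 4 open.
Each open branch fixes some atoms; the unmentioned ones are free. Counting distinct full assignments: branch {P=false, R=true, S=true} (Q, T) contributes 4 new; branch {P=false, Q=true, R=true} (S, T) contributes 2 new; branch {P=true} (Q, R, S, T) contributes 16 new; branch {Q=true, R=true} (P, S, T) contributes 0 new. Total: 22.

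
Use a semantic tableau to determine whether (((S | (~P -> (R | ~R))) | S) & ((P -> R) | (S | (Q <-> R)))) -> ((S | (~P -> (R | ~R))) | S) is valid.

Valid

Assume the negation and expand:
Initial set: {~((((S | (~P -> (R | ~R))) | S) & ((P -> R) | (S | (Q <-> R)))) -> ((S | (~P -> (R | ~R))) | S))}.
~((((S | (~P -> (R | ~R))) | S) & ((P -> R) | (S | (Q <-> R)))) -> ((S | (~P -> (R | ~R))) | S)): α-rule — add (((S | (~P -> (R | ~R))) | S) & ((P -> R) | (S | (Q <-> R)))), ~((S | (~P -> (R | ~R))) | S).
(((S | (~P -> (R | ~R))) | S) & ((P -> R) | (S | (Q <-> R)))): α-rule — add ((S | (~P -> (R | ~R))) | S), ((P -> R) | (S | (Q <-> R))).
~((S | (~P -> (R | ~R))) | S): α-rule — add ~(S | (~P -> (R | ~R))), ~S.
~(S | (~P -> (R | ~R))): α-rule — add ~S, ~(~P -> (R | ~R)).
~(~P -> (R | ~R)): α-rule — add ~P, ~(R | ~R).
~(R | ~R): α-rule — add ~R, ~~R.
× closes — contains both R and ~R.
All 1 branch closes.
Every branch closed, so the negation is unsatisfiable and the formula is valid.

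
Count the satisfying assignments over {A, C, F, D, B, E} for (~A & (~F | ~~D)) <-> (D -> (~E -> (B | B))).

Initial set: {((~A & (~F | ~~D)) <-> (D -> (~E -> (B | B))))}.
((~A & (~F | ~~D)) <-> (D -> (~E -> (B | B)))): β-rule — branch into (~A & (~F | ~~D)), (D -> (~E -> (B | B)))  //  ~(~A & (~F | ~~D)), ~(D -> (~E -> (B | B))).
  branch 1 (add (~A & (~F | ~~D)), (D -> (~E -> (B | B)))):
    (~A & (~F | ~~D)): α-rule — add ~A, (~F | ~~D).
    (D -> (~E -> (B | B))): β-rule — branch into ~D  //  (~E -> (B | B)).
      branch 1.1 (add ~D):
        (~F | ~~D): β-rule — branch into ~F  //  ~~D.
          branch 1.1.1 (add ~F):
            ○ open, literals {A=false, D=false, F=false}.
          branch 1.1.2 (add ~~D):
            ~~D: drop double negation, giving D.
            × closes — contains both D and ~D.
      branch 1.2 (add (~E -> (B | B))):
        (~F | ~~D): β-rule — branch into ~F  //  ~~D.
          branch 1.2.1 (add ~F):
            (~E -> (B | B)): β-rule — branch into ~~E  //  (B | B).
              branch 1.2.1.1 (add ~~E):
                ○ open, literals {A=false, E=true, F=false}.
              branch 1.2.1.2 (add (B | B)):
                (B | B): β-rule — branch into B  //  B.
                  branch 1.2.1.2.1 (add B):
                    ○ open, literals {A=false, B=true, F=false}.
                  branch 1.2.1.2.2 (add B):
                    ○ open, literals {A=false, B=true, F=false}.
          branch 1.2.2 (add ~~D):
            ~~D: drop double negation, giving D.
            (~E -> (B | B)): β-rule — branch into ~~E  //  (B | B).
              branch 1.2.2.1 (add ~~E):
                ○ open, literals {A=false, D=true, E=true}.
              branch 1.2.2.2 (add (B | B)):
                (B | B): β-rule — branch into B  //  B.
                  branch 1.2.2.2.1 (add B):
                    ○ open, literals {A=false, B=true, D=true}.
                  branch 1.2.2.2.2 (add B):
                    ○ open, literals {A=false, B=true, D=true}.
  branch 2 (add ~(~A & (~F | ~~D)), ~(D -> (~E -> (B | B)))):
    ~(D -> (~E -> (B | B))): α-rule — add D, ~(~E -> (B | B)).
    ~(~E -> (B | B)): α-rule — add ~E, ~(B | B).
    ~(B | B): α-rule — add ~B, ~B.
    ~(~A & (~F | ~~D)): β-rule — branch into ~~A  //  ~(~F | ~~D).
      branch 2.1 (add ~~A):
        ○ open, literals {A=true, B=false, D=true, E=false}.
      branch 2.2 (add ~(~F | ~~D)):
        ~(~F | ~~D): α-rule — add ~~F, ~~~D.
        ~~~D: drop double negation, giving ~D.
        × closes — contains both D and ~D.
2 branches closed, 8 open.
Each open branch fixes some atoms; the unmentioned ones are free. Counting distinct full assignments: branch {A=false, D=false, F=false} (C, B, E) contributes 8 new; branch {A=false, E=true, F=false} (C, D, B) contributes 4 new; branch {A=false, B=true, F=false} (C, D, E) contributes 2 new; branch {A=false, B=true, F=false} (C, D, E) contributes 0 new; branch {A=false, D=true, E=true} (C, F, B) contributes 4 new; branch {A=false, B=true, D=true} (C, F, E) contributes 2 new; branch {A=false, B=true, D=true} (C, F, E) contributes 0 new; branch {A=true, B=false, D=true, E=false} (C, F) contributes 4 new. Total: 24.

24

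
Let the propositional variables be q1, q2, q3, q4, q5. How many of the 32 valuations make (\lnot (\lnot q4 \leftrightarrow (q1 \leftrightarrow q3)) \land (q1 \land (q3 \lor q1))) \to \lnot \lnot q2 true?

Initial set: {T ((\lnot (\lnot q4 \leftrightarrow (q1 \leftrightarrow q3)) \land (q1 \land (q3 \lor q1))) \to \lnot \lnot q2)}.
T ((\lnot (\lnot q4 \leftrightarrow (q1 \leftrightarrow q3)) \land (q1 \land (q3 \lor q1))) \to \lnot \lnot q2): β-rule — branch into F (\lnot (\lnot q4 \leftrightarrow (q1 \leftrightarrow q3)) \land (q1 \land (q3 \lor q1)))  //  T \lnot \lnot q2.
  branch 1 (add F (\lnot (\lnot q4 \leftrightarrow (q1 \leftrightarrow q3)) \land (q1 \land (q3 \lor q1)))):
    F (\lnot (\lnot q4 \leftrightarrow (q1 \leftrightarrow q3)) \land (q1 \land (q3 \lor q1))): β-rule — branch into F \lnot (\lnot q4 \leftrightarrow (q1 \leftrightarrow q3))  //  F (q1 \land (q3 \lor q1)).
      branch 1.1 (add F \lnot (\lnot q4 \leftrightarrow (q1 \leftrightarrow q3))):
        F \lnot (\lnot q4 \leftrightarrow (q1 \leftrightarrow q3)): β-rule — branch into T \lnot q4, T (q1 \leftrightarrow q3)  //  F \lnot q4, F (q1 \leftrightarrow q3).
          branch 1.1.1 (add T \lnot q4, T (q1 \leftrightarrow q3)):
            T (q1 \leftrightarrow q3): β-rule — branch into T q1, T q3  //  F q1, F q3.
              branch 1.1.1.1 (add T q1, T q3):
                ○ open, literals {q1=true, q3=true, q4=false}.
              branch 1.1.1.2 (add F q1, F q3):
                ○ open, literals {q1=false, q3=false, q4=false}.
          branch 1.1.2 (add F \lnot q4, F (q1 \leftrightarrow q3)):
            F (q1 \leftrightarrow q3): β-rule — branch into T q1, F q3  //  F q1, T q3.
              branch 1.1.2.1 (add T q1, F q3):
                ○ open, literals {q1=true, q3=false, q4=true}.
              branch 1.1.2.2 (add F q1, T q3):
                ○ open, literals {q1=false, q3=true, q4=true}.
      branch 1.2 (add F (q1 \land (q3 \lor q1))):
        F (q1 \land (q3 \lor q1)): β-rule — branch into F q1  //  F (q3 \lor q1).
          branch 1.2.1 (add F q1):
            ○ open, literals {q1=false}.
          branch 1.2.2 (add F (q3 \lor q1)):
            F (q3 \lor q1): α-rule — add F q3, F q1.
            ○ open, literals {q1=false, q3=false}.
  branch 2 (add T \lnot \lnot q2):
    T \lnot \lnot q2: drop double negation, giving T q2.
    ○ open, literals {q2=true}.
0 branches closed, 7 open.
Each open branch fixes some atoms; the unmentioned ones are free. Counting distinct full assignments: branch {q1=true, q3=true, q4=false} (q2, q5) contributes 4 new; branch {q1=false, q3=false, q4=false} (q2, q5) contributes 4 new; branch {q1=true, q3=false, q4=true} (q2, q5) contributes 4 new; branch {q1=false, q3=true, q4=true} (q2, q5) contributes 4 new; branch {q1=false} (q2, q3, q4, q5) contributes 8 new; branch {q1=false, q3=false} (q2, q4, q5) contributes 0 new; branch {q2=true} (q1, q3, q4, q5) contributes 4 new. Total: 28.

28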